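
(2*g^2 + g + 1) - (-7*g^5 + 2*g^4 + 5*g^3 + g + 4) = 7*g^5 - 2*g^4 - 5*g^3 + 2*g^2 - 3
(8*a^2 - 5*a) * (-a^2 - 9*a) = -8*a^4 - 67*a^3 + 45*a^2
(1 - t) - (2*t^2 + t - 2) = -2*t^2 - 2*t + 3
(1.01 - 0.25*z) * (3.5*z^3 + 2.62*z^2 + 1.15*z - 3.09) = -0.875*z^4 + 2.88*z^3 + 2.3587*z^2 + 1.934*z - 3.1209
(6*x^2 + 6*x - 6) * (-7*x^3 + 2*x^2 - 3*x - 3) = -42*x^5 - 30*x^4 + 36*x^3 - 48*x^2 + 18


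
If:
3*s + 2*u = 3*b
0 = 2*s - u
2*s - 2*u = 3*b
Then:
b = 0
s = 0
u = 0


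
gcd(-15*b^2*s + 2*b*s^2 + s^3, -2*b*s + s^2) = s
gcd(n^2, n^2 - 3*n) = n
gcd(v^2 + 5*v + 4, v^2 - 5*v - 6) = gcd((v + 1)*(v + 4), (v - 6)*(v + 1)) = v + 1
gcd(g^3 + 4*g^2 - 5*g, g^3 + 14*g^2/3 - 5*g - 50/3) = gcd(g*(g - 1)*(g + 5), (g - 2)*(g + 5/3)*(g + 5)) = g + 5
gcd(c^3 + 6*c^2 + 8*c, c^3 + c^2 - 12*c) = c^2 + 4*c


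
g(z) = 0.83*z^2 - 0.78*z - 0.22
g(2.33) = 2.47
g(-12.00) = 128.66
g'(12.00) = 19.14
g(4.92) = 16.03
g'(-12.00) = -20.70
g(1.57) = 0.60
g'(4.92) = 7.39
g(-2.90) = 9.02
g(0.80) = -0.31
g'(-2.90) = -5.59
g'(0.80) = 0.55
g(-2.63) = 7.57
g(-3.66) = 13.75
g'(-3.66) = -6.86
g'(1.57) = 1.83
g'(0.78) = 0.51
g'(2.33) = 3.09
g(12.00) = 109.94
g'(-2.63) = -5.15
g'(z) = 1.66*z - 0.78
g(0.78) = -0.32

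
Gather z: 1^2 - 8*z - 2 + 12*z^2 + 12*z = 12*z^2 + 4*z - 1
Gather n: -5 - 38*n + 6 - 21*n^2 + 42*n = -21*n^2 + 4*n + 1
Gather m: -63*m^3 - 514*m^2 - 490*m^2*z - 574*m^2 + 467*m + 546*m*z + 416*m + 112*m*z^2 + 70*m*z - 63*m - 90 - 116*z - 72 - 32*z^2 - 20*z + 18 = -63*m^3 + m^2*(-490*z - 1088) + m*(112*z^2 + 616*z + 820) - 32*z^2 - 136*z - 144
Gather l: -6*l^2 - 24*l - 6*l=-6*l^2 - 30*l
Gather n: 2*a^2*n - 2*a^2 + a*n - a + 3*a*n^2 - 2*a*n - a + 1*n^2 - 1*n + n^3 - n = -2*a^2 - 2*a + n^3 + n^2*(3*a + 1) + n*(2*a^2 - a - 2)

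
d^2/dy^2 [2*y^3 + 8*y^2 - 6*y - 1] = 12*y + 16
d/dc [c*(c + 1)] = 2*c + 1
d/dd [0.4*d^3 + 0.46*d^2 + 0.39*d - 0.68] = 1.2*d^2 + 0.92*d + 0.39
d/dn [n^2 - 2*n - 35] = 2*n - 2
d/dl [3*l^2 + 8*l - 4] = 6*l + 8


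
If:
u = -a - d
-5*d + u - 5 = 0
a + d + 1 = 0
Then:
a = -1/5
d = -4/5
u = 1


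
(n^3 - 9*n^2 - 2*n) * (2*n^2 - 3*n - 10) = 2*n^5 - 21*n^4 + 13*n^3 + 96*n^2 + 20*n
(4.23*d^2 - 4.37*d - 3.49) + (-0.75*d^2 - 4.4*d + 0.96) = 3.48*d^2 - 8.77*d - 2.53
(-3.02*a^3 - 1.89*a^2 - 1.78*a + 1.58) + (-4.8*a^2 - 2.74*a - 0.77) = -3.02*a^3 - 6.69*a^2 - 4.52*a + 0.81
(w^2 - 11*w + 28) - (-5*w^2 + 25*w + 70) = 6*w^2 - 36*w - 42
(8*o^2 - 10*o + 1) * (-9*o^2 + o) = -72*o^4 + 98*o^3 - 19*o^2 + o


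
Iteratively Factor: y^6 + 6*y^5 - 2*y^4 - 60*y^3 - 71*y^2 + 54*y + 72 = (y + 2)*(y^5 + 4*y^4 - 10*y^3 - 40*y^2 + 9*y + 36) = (y + 2)*(y + 3)*(y^4 + y^3 - 13*y^2 - y + 12) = (y + 1)*(y + 2)*(y + 3)*(y^3 - 13*y + 12) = (y - 3)*(y + 1)*(y + 2)*(y + 3)*(y^2 + 3*y - 4) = (y - 3)*(y - 1)*(y + 1)*(y + 2)*(y + 3)*(y + 4)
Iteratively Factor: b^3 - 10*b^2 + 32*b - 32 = (b - 4)*(b^2 - 6*b + 8) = (b - 4)^2*(b - 2)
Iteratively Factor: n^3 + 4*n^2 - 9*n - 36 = (n - 3)*(n^2 + 7*n + 12) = (n - 3)*(n + 4)*(n + 3)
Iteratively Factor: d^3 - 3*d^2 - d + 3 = (d + 1)*(d^2 - 4*d + 3) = (d - 3)*(d + 1)*(d - 1)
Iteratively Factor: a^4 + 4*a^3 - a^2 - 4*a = (a + 4)*(a^3 - a) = a*(a + 4)*(a^2 - 1) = a*(a - 1)*(a + 4)*(a + 1)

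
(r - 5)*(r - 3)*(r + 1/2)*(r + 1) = r^4 - 13*r^3/2 + 7*r^2/2 + 37*r/2 + 15/2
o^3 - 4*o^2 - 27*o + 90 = (o - 6)*(o - 3)*(o + 5)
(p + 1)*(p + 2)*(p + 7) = p^3 + 10*p^2 + 23*p + 14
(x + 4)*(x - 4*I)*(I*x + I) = I*x^3 + 4*x^2 + 5*I*x^2 + 20*x + 4*I*x + 16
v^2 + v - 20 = (v - 4)*(v + 5)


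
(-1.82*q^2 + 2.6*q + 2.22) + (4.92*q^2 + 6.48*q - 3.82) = 3.1*q^2 + 9.08*q - 1.6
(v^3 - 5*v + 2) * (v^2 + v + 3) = v^5 + v^4 - 2*v^3 - 3*v^2 - 13*v + 6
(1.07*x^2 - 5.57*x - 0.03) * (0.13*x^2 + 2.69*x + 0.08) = 0.1391*x^4 + 2.1542*x^3 - 14.9016*x^2 - 0.5263*x - 0.0024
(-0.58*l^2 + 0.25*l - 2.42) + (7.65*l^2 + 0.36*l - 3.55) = 7.07*l^2 + 0.61*l - 5.97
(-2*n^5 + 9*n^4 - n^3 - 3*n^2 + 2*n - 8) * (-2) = 4*n^5 - 18*n^4 + 2*n^3 + 6*n^2 - 4*n + 16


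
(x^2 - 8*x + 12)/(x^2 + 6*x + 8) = (x^2 - 8*x + 12)/(x^2 + 6*x + 8)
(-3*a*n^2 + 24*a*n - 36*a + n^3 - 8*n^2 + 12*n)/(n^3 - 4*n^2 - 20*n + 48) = (-3*a + n)/(n + 4)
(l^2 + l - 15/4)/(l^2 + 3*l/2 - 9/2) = (l + 5/2)/(l + 3)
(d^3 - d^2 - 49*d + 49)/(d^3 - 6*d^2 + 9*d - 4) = (d^2 - 49)/(d^2 - 5*d + 4)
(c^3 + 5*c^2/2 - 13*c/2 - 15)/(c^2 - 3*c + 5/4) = 2*(c^2 + 5*c + 6)/(2*c - 1)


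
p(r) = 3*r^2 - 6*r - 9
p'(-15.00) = -96.00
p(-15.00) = 756.00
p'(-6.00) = -42.00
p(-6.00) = 135.00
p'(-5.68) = -40.08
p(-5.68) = 121.87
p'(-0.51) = -9.06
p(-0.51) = -5.16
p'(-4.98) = -35.88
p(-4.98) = 95.28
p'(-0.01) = -6.06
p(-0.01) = -8.94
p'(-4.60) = -33.60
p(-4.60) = 82.08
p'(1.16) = 0.96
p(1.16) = -11.92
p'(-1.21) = -13.26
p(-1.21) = 2.65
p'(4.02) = 18.12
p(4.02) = 15.36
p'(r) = 6*r - 6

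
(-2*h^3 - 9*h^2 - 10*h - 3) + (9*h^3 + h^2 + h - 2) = 7*h^3 - 8*h^2 - 9*h - 5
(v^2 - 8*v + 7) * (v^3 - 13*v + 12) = v^5 - 8*v^4 - 6*v^3 + 116*v^2 - 187*v + 84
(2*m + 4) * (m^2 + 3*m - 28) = 2*m^3 + 10*m^2 - 44*m - 112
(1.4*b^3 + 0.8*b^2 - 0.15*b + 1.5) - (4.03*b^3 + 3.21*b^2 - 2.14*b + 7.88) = -2.63*b^3 - 2.41*b^2 + 1.99*b - 6.38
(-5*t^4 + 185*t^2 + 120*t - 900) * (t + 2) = -5*t^5 - 10*t^4 + 185*t^3 + 490*t^2 - 660*t - 1800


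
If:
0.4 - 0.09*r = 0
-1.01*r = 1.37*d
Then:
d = -3.28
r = 4.44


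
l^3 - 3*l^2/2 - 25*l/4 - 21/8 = (l - 7/2)*(l + 1/2)*(l + 3/2)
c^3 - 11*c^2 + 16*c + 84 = (c - 7)*(c - 6)*(c + 2)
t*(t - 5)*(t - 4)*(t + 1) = t^4 - 8*t^3 + 11*t^2 + 20*t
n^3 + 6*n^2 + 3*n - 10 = (n - 1)*(n + 2)*(n + 5)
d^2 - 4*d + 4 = (d - 2)^2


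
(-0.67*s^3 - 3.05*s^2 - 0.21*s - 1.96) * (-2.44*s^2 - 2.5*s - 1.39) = 1.6348*s^5 + 9.117*s^4 + 9.0687*s^3 + 9.5469*s^2 + 5.1919*s + 2.7244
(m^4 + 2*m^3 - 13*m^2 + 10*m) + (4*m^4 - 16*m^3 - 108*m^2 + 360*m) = 5*m^4 - 14*m^3 - 121*m^2 + 370*m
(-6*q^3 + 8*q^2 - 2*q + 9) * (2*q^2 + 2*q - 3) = -12*q^5 + 4*q^4 + 30*q^3 - 10*q^2 + 24*q - 27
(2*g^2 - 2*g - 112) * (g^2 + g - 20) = 2*g^4 - 154*g^2 - 72*g + 2240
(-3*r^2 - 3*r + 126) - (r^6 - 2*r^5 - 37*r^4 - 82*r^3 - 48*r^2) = -r^6 + 2*r^5 + 37*r^4 + 82*r^3 + 45*r^2 - 3*r + 126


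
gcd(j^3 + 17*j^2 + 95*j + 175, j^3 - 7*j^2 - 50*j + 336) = j + 7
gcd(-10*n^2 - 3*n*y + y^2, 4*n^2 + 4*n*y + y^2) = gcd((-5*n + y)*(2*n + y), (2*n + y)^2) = 2*n + y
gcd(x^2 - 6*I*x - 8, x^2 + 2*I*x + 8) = x - 2*I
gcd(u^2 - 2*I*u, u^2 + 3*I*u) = u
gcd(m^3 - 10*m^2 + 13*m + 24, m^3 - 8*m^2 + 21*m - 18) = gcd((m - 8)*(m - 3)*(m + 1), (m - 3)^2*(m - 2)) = m - 3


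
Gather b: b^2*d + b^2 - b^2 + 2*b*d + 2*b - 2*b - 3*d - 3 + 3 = b^2*d + 2*b*d - 3*d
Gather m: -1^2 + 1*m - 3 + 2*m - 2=3*m - 6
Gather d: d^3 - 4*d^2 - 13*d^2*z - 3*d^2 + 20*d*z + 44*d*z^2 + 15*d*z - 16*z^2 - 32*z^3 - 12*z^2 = d^3 + d^2*(-13*z - 7) + d*(44*z^2 + 35*z) - 32*z^3 - 28*z^2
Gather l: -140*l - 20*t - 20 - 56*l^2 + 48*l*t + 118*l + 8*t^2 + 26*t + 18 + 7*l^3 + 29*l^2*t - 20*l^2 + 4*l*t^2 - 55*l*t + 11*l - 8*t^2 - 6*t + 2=7*l^3 + l^2*(29*t - 76) + l*(4*t^2 - 7*t - 11)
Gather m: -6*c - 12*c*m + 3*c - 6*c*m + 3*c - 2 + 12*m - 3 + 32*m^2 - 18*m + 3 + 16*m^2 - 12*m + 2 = 48*m^2 + m*(-18*c - 18)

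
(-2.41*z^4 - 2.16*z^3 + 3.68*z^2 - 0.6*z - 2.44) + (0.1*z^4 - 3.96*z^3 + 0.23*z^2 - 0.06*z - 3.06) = -2.31*z^4 - 6.12*z^3 + 3.91*z^2 - 0.66*z - 5.5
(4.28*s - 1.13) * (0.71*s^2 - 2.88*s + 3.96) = 3.0388*s^3 - 13.1287*s^2 + 20.2032*s - 4.4748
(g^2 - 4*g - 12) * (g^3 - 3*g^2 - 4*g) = g^5 - 7*g^4 - 4*g^3 + 52*g^2 + 48*g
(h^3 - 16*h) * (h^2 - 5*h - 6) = h^5 - 5*h^4 - 22*h^3 + 80*h^2 + 96*h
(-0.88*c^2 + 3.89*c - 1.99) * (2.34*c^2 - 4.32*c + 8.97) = -2.0592*c^4 + 12.9042*c^3 - 29.355*c^2 + 43.4901*c - 17.8503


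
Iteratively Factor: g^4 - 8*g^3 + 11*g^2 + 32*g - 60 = (g - 2)*(g^3 - 6*g^2 - g + 30) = (g - 2)*(g + 2)*(g^2 - 8*g + 15) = (g - 3)*(g - 2)*(g + 2)*(g - 5)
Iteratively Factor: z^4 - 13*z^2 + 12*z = (z - 3)*(z^3 + 3*z^2 - 4*z) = (z - 3)*(z - 1)*(z^2 + 4*z) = (z - 3)*(z - 1)*(z + 4)*(z)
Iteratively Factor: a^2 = (a)*(a)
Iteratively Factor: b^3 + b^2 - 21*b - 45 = (b - 5)*(b^2 + 6*b + 9) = (b - 5)*(b + 3)*(b + 3)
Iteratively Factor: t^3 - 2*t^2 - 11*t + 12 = (t - 4)*(t^2 + 2*t - 3) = (t - 4)*(t - 1)*(t + 3)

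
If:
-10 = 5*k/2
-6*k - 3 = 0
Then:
No Solution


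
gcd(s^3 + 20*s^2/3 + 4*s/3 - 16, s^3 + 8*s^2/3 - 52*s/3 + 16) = s^2 + 14*s/3 - 8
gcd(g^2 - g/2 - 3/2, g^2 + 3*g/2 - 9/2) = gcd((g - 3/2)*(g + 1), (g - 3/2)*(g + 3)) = g - 3/2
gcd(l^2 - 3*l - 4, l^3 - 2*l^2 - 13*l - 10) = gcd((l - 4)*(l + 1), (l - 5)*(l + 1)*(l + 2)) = l + 1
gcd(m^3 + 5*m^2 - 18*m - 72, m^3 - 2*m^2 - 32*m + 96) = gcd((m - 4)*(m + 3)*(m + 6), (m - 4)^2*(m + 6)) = m^2 + 2*m - 24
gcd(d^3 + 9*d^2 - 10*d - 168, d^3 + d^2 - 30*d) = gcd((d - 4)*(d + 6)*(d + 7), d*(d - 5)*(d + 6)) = d + 6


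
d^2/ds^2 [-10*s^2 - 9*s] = -20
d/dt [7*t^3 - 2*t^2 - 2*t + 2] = 21*t^2 - 4*t - 2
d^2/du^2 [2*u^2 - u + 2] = 4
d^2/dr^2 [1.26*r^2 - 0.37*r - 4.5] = 2.52000000000000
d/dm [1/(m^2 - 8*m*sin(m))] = 2*(4*m*cos(m) - m + 4*sin(m))/(m^2*(m - 8*sin(m))^2)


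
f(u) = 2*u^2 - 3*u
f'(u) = 4*u - 3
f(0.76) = -1.12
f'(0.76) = 0.04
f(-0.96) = 4.72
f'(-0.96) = -6.84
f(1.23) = -0.66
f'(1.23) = 1.92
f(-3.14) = 29.14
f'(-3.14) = -15.56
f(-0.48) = 1.90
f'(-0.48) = -4.92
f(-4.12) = 46.31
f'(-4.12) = -19.48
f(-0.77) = 3.50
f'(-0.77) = -6.08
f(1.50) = 0.00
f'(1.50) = 3.00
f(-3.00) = 27.00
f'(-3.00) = -15.00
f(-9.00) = 189.00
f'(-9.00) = -39.00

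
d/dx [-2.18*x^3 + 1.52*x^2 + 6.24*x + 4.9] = -6.54*x^2 + 3.04*x + 6.24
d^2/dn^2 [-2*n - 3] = 0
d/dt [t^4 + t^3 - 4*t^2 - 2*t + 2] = 4*t^3 + 3*t^2 - 8*t - 2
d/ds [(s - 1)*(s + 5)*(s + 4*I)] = 3*s^2 + 8*s*(1 + I) - 5 + 16*I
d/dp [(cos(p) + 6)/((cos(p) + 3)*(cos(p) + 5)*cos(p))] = 2*(cos(p)^3 + 13*cos(p)^2 + 48*cos(p) + 45)*sin(p)/((cos(p) + 3)^2*(cos(p) + 5)^2*cos(p)^2)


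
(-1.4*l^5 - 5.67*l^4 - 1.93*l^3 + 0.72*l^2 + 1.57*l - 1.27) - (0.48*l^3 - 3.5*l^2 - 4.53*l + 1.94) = -1.4*l^5 - 5.67*l^4 - 2.41*l^3 + 4.22*l^2 + 6.1*l - 3.21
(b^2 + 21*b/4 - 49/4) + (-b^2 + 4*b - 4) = 37*b/4 - 65/4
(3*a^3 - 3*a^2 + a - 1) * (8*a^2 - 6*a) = 24*a^5 - 42*a^4 + 26*a^3 - 14*a^2 + 6*a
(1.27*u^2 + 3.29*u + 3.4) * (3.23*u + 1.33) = 4.1021*u^3 + 12.3158*u^2 + 15.3577*u + 4.522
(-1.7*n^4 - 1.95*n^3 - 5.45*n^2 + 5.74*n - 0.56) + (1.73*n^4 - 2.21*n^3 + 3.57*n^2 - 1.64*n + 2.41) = 0.03*n^4 - 4.16*n^3 - 1.88*n^2 + 4.1*n + 1.85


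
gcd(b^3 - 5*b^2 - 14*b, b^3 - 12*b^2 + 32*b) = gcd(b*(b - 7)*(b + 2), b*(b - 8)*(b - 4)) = b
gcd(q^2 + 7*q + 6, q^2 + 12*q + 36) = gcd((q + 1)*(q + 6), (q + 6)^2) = q + 6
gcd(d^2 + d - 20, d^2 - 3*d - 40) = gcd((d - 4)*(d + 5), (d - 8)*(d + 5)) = d + 5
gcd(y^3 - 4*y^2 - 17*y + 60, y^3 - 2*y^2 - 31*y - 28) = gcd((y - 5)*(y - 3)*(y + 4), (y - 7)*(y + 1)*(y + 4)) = y + 4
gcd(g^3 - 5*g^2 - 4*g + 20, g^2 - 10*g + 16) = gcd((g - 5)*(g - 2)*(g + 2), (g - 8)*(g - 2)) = g - 2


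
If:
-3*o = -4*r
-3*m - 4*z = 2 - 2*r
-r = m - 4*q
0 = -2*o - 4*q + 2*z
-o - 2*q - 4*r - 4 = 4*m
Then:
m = 58/31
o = -88/31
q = -2/31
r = -66/31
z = -92/31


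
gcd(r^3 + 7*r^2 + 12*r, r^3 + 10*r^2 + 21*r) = r^2 + 3*r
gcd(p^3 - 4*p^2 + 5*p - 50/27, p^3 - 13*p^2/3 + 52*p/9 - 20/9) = p^2 - 7*p/3 + 10/9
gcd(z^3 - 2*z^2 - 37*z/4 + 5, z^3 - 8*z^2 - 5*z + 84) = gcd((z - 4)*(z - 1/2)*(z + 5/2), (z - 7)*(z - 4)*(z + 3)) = z - 4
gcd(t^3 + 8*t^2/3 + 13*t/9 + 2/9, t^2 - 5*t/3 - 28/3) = 1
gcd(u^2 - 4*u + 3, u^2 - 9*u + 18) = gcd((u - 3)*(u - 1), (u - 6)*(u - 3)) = u - 3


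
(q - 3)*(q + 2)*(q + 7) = q^3 + 6*q^2 - 13*q - 42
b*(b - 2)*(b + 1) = b^3 - b^2 - 2*b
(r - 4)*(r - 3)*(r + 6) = r^3 - r^2 - 30*r + 72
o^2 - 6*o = o*(o - 6)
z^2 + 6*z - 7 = (z - 1)*(z + 7)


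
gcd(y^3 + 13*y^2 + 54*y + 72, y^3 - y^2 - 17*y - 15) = y + 3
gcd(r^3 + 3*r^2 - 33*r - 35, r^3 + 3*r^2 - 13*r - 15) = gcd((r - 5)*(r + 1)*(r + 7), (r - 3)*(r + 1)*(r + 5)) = r + 1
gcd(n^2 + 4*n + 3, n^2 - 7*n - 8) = n + 1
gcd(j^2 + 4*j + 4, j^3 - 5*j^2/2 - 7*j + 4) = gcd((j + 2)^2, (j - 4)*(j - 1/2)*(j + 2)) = j + 2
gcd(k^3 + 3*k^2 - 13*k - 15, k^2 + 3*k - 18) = k - 3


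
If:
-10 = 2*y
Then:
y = -5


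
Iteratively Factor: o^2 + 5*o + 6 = (o + 2)*(o + 3)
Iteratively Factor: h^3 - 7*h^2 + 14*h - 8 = (h - 1)*(h^2 - 6*h + 8) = (h - 4)*(h - 1)*(h - 2)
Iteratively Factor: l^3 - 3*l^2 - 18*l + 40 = (l + 4)*(l^2 - 7*l + 10) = (l - 5)*(l + 4)*(l - 2)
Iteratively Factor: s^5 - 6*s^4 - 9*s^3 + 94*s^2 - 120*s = (s - 3)*(s^4 - 3*s^3 - 18*s^2 + 40*s) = (s - 5)*(s - 3)*(s^3 + 2*s^2 - 8*s) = (s - 5)*(s - 3)*(s + 4)*(s^2 - 2*s) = (s - 5)*(s - 3)*(s - 2)*(s + 4)*(s)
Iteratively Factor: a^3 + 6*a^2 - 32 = (a + 4)*(a^2 + 2*a - 8) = (a - 2)*(a + 4)*(a + 4)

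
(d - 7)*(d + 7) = d^2 - 49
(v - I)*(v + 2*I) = v^2 + I*v + 2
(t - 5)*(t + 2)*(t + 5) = t^3 + 2*t^2 - 25*t - 50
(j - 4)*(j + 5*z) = j^2 + 5*j*z - 4*j - 20*z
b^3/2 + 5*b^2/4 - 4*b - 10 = (b/2 + sqrt(2))*(b + 5/2)*(b - 2*sqrt(2))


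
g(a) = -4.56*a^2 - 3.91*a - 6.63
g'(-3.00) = 23.45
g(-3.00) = -35.94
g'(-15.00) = 132.89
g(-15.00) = -973.98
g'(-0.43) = 0.01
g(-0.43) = -5.79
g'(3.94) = -39.84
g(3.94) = -92.82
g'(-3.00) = 23.45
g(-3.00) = -35.94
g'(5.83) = -57.08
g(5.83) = -184.41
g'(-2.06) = 14.88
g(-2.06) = -17.93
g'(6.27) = -61.09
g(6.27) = -210.41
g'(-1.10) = 6.12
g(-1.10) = -7.85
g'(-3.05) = 23.91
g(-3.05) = -37.12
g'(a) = -9.12*a - 3.91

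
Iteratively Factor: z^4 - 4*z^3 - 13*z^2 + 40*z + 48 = (z + 1)*(z^3 - 5*z^2 - 8*z + 48) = (z - 4)*(z + 1)*(z^2 - z - 12) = (z - 4)^2*(z + 1)*(z + 3)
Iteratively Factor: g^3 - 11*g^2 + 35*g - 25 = (g - 5)*(g^2 - 6*g + 5) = (g - 5)^2*(g - 1)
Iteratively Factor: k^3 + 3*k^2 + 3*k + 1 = (k + 1)*(k^2 + 2*k + 1) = (k + 1)^2*(k + 1)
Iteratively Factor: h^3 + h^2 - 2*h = (h - 1)*(h^2 + 2*h) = (h - 1)*(h + 2)*(h)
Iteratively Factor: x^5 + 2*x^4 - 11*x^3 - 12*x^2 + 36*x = (x - 2)*(x^4 + 4*x^3 - 3*x^2 - 18*x) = (x - 2)^2*(x^3 + 6*x^2 + 9*x) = (x - 2)^2*(x + 3)*(x^2 + 3*x) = (x - 2)^2*(x + 3)^2*(x)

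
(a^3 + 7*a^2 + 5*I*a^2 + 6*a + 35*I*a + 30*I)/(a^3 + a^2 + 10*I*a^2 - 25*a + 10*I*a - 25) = (a + 6)/(a + 5*I)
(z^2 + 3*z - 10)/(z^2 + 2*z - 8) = (z + 5)/(z + 4)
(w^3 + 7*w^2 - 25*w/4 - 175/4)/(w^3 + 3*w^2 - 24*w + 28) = (w^2 - 25/4)/(w^2 - 4*w + 4)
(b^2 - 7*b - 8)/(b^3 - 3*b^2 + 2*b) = (b^2 - 7*b - 8)/(b*(b^2 - 3*b + 2))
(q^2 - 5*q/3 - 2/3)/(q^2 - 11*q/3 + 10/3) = (3*q + 1)/(3*q - 5)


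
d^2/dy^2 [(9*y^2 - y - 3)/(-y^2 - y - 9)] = 4*(5*y^3 + 126*y^2 - 9*y - 381)/(y^6 + 3*y^5 + 30*y^4 + 55*y^3 + 270*y^2 + 243*y + 729)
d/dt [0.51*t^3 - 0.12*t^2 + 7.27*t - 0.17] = 1.53*t^2 - 0.24*t + 7.27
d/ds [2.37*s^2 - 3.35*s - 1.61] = 4.74*s - 3.35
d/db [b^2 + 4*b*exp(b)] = 4*b*exp(b) + 2*b + 4*exp(b)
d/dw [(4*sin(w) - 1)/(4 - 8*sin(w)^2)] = 2*(-sin(w) - cos(2*w) + 2)*cos(w)/(cos(4*w) + 1)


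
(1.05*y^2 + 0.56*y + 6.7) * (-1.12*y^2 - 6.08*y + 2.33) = -1.176*y^4 - 7.0112*y^3 - 8.4623*y^2 - 39.4312*y + 15.611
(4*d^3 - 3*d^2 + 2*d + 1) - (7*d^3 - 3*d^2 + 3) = -3*d^3 + 2*d - 2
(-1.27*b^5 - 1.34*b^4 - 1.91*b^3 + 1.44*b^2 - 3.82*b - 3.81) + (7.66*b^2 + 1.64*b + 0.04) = -1.27*b^5 - 1.34*b^4 - 1.91*b^3 + 9.1*b^2 - 2.18*b - 3.77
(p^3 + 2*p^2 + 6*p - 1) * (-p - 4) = -p^4 - 6*p^3 - 14*p^2 - 23*p + 4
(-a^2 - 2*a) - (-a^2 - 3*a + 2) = a - 2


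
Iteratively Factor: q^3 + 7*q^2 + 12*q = (q)*(q^2 + 7*q + 12) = q*(q + 3)*(q + 4)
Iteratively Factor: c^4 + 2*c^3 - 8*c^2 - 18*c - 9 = (c - 3)*(c^3 + 5*c^2 + 7*c + 3) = (c - 3)*(c + 3)*(c^2 + 2*c + 1) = (c - 3)*(c + 1)*(c + 3)*(c + 1)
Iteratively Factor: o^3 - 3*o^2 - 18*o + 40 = (o - 5)*(o^2 + 2*o - 8) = (o - 5)*(o + 4)*(o - 2)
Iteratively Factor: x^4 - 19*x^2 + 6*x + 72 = (x - 3)*(x^3 + 3*x^2 - 10*x - 24) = (x - 3)*(x + 2)*(x^2 + x - 12) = (x - 3)*(x + 2)*(x + 4)*(x - 3)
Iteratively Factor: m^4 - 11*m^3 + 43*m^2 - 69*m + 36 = (m - 4)*(m^3 - 7*m^2 + 15*m - 9) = (m - 4)*(m - 1)*(m^2 - 6*m + 9) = (m - 4)*(m - 3)*(m - 1)*(m - 3)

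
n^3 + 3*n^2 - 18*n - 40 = (n - 4)*(n + 2)*(n + 5)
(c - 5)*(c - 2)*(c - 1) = c^3 - 8*c^2 + 17*c - 10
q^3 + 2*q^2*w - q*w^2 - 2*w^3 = (q - w)*(q + w)*(q + 2*w)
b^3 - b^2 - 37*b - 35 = (b - 7)*(b + 1)*(b + 5)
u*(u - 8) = u^2 - 8*u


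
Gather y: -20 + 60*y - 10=60*y - 30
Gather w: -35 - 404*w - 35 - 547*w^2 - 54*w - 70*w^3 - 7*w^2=-70*w^3 - 554*w^2 - 458*w - 70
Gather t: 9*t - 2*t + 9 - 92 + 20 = 7*t - 63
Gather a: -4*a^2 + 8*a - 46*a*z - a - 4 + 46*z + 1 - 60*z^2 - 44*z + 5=-4*a^2 + a*(7 - 46*z) - 60*z^2 + 2*z + 2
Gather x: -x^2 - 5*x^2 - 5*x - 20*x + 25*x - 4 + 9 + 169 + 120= 294 - 6*x^2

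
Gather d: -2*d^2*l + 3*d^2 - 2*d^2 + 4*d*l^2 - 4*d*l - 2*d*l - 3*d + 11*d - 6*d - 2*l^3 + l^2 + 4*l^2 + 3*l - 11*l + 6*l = d^2*(1 - 2*l) + d*(4*l^2 - 6*l + 2) - 2*l^3 + 5*l^2 - 2*l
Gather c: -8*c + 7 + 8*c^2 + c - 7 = 8*c^2 - 7*c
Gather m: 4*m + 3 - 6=4*m - 3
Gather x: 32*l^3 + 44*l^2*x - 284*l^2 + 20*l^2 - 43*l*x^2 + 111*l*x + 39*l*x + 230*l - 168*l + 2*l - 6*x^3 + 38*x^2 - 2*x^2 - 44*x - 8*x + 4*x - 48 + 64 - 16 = 32*l^3 - 264*l^2 + 64*l - 6*x^3 + x^2*(36 - 43*l) + x*(44*l^2 + 150*l - 48)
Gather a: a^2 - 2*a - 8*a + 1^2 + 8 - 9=a^2 - 10*a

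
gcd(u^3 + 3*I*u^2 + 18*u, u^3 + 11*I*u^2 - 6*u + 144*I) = u^2 + 3*I*u + 18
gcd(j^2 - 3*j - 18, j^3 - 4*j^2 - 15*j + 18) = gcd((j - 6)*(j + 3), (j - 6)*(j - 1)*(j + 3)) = j^2 - 3*j - 18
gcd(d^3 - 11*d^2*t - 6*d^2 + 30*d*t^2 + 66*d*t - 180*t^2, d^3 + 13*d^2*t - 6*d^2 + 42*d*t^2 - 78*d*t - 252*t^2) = d - 6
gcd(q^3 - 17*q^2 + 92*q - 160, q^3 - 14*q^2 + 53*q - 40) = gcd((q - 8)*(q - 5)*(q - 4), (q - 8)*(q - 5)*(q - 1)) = q^2 - 13*q + 40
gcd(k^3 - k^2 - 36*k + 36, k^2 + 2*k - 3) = k - 1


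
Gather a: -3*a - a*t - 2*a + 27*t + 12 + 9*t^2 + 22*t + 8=a*(-t - 5) + 9*t^2 + 49*t + 20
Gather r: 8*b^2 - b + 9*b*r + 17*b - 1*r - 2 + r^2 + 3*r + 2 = 8*b^2 + 16*b + r^2 + r*(9*b + 2)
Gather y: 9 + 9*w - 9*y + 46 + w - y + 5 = 10*w - 10*y + 60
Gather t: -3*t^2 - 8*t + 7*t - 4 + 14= -3*t^2 - t + 10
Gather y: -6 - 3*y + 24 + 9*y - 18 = 6*y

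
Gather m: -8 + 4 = -4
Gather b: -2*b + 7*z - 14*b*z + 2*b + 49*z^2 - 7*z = -14*b*z + 49*z^2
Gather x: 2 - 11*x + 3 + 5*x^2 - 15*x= 5*x^2 - 26*x + 5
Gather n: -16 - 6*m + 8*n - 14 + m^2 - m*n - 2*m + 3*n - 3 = m^2 - 8*m + n*(11 - m) - 33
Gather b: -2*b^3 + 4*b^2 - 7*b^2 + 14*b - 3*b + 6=-2*b^3 - 3*b^2 + 11*b + 6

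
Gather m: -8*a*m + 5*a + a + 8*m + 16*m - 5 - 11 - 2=6*a + m*(24 - 8*a) - 18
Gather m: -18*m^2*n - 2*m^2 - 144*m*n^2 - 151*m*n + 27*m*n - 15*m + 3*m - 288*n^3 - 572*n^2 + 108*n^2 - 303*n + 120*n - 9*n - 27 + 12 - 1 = m^2*(-18*n - 2) + m*(-144*n^2 - 124*n - 12) - 288*n^3 - 464*n^2 - 192*n - 16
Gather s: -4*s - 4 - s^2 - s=-s^2 - 5*s - 4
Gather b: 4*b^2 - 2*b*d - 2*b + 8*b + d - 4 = 4*b^2 + b*(6 - 2*d) + d - 4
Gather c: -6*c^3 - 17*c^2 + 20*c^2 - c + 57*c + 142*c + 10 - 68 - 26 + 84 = -6*c^3 + 3*c^2 + 198*c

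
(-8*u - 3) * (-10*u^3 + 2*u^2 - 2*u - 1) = 80*u^4 + 14*u^3 + 10*u^2 + 14*u + 3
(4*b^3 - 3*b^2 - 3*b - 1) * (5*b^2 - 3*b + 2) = 20*b^5 - 27*b^4 + 2*b^3 - 2*b^2 - 3*b - 2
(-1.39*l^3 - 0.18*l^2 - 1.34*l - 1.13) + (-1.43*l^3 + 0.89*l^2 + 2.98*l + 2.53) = -2.82*l^3 + 0.71*l^2 + 1.64*l + 1.4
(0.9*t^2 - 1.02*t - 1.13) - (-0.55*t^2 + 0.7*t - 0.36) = 1.45*t^2 - 1.72*t - 0.77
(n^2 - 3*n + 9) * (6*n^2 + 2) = 6*n^4 - 18*n^3 + 56*n^2 - 6*n + 18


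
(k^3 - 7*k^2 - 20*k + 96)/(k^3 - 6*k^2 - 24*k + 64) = (k - 3)/(k - 2)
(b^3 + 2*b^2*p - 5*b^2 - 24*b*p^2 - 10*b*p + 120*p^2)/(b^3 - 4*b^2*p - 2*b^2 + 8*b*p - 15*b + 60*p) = (b + 6*p)/(b + 3)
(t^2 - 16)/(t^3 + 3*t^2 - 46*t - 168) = (t - 4)/(t^2 - t - 42)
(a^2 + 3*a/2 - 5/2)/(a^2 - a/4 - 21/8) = 4*(-2*a^2 - 3*a + 5)/(-8*a^2 + 2*a + 21)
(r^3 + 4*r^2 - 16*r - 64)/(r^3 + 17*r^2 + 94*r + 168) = (r^2 - 16)/(r^2 + 13*r + 42)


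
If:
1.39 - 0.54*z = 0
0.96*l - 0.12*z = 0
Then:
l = 0.32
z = 2.57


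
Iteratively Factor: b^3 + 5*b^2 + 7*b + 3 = (b + 1)*(b^2 + 4*b + 3) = (b + 1)^2*(b + 3)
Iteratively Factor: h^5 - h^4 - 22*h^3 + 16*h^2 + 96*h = (h + 4)*(h^4 - 5*h^3 - 2*h^2 + 24*h) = (h + 2)*(h + 4)*(h^3 - 7*h^2 + 12*h) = (h - 4)*(h + 2)*(h + 4)*(h^2 - 3*h) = h*(h - 4)*(h + 2)*(h + 4)*(h - 3)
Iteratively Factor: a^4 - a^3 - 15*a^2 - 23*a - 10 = (a + 1)*(a^3 - 2*a^2 - 13*a - 10) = (a + 1)^2*(a^2 - 3*a - 10) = (a - 5)*(a + 1)^2*(a + 2)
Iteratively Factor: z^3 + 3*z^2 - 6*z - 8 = (z + 4)*(z^2 - z - 2) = (z - 2)*(z + 4)*(z + 1)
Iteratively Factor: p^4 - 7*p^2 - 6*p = (p + 1)*(p^3 - p^2 - 6*p) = (p - 3)*(p + 1)*(p^2 + 2*p) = (p - 3)*(p + 1)*(p + 2)*(p)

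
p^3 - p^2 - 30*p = p*(p - 6)*(p + 5)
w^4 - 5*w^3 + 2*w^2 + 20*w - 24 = (w - 3)*(w - 2)^2*(w + 2)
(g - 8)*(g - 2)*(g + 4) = g^3 - 6*g^2 - 24*g + 64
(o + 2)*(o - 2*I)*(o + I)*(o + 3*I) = o^4 + 2*o^3 + 2*I*o^3 + 5*o^2 + 4*I*o^2 + 10*o + 6*I*o + 12*I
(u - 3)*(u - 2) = u^2 - 5*u + 6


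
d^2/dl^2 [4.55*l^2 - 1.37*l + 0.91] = 9.10000000000000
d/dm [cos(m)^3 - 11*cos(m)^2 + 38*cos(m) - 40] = (-3*cos(m)^2 + 22*cos(m) - 38)*sin(m)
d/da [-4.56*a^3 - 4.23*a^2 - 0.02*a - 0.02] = -13.68*a^2 - 8.46*a - 0.02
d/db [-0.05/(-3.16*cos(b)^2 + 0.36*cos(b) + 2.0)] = (0.316*cos(b) - 0.018)*sin(b)/(-3.16*cos(b)^2 + 0.36*cos(b) + 2.0)^2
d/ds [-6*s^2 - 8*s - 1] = -12*s - 8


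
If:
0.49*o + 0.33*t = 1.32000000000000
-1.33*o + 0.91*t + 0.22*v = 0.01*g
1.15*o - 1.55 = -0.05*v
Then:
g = 33.6574440052701*v + 2.61923583662714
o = 1.34782608695652 - 0.0434782608695652*v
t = 0.0645586297760211*v + 1.99868247694335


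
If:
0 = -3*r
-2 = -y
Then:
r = 0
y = 2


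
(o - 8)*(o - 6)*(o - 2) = o^3 - 16*o^2 + 76*o - 96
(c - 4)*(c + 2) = c^2 - 2*c - 8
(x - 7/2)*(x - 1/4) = x^2 - 15*x/4 + 7/8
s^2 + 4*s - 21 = (s - 3)*(s + 7)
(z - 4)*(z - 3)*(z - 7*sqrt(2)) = z^3 - 7*sqrt(2)*z^2 - 7*z^2 + 12*z + 49*sqrt(2)*z - 84*sqrt(2)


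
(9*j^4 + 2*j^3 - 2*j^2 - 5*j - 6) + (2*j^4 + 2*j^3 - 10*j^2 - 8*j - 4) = 11*j^4 + 4*j^3 - 12*j^2 - 13*j - 10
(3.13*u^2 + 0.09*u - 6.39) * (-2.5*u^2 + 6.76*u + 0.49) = -7.825*u^4 + 20.9338*u^3 + 18.1171*u^2 - 43.1523*u - 3.1311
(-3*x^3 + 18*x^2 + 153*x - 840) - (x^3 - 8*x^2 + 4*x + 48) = -4*x^3 + 26*x^2 + 149*x - 888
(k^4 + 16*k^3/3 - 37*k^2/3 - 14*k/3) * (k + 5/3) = k^5 + 7*k^4 - 31*k^3/9 - 227*k^2/9 - 70*k/9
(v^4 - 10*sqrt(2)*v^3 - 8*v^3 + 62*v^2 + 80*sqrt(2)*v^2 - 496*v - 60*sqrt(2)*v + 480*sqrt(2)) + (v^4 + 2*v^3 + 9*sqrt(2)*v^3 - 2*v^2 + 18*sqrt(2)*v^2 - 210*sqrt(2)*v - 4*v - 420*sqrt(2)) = 2*v^4 - 6*v^3 - sqrt(2)*v^3 + 60*v^2 + 98*sqrt(2)*v^2 - 500*v - 270*sqrt(2)*v + 60*sqrt(2)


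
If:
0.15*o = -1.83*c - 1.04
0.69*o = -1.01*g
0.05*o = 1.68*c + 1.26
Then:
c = -0.70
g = -1.11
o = 1.63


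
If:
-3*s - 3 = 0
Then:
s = -1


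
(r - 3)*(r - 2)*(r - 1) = r^3 - 6*r^2 + 11*r - 6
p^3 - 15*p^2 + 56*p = p*(p - 8)*(p - 7)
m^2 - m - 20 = (m - 5)*(m + 4)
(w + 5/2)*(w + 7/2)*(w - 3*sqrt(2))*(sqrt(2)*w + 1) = sqrt(2)*w^4 - 5*w^3 + 6*sqrt(2)*w^3 - 30*w^2 + 23*sqrt(2)*w^2/4 - 175*w/4 - 18*sqrt(2)*w - 105*sqrt(2)/4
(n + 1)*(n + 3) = n^2 + 4*n + 3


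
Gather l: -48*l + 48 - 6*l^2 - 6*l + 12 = -6*l^2 - 54*l + 60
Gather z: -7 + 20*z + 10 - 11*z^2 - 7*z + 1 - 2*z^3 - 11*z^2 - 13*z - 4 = -2*z^3 - 22*z^2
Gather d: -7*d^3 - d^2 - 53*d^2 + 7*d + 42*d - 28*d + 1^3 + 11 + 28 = -7*d^3 - 54*d^2 + 21*d + 40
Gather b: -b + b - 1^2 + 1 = 0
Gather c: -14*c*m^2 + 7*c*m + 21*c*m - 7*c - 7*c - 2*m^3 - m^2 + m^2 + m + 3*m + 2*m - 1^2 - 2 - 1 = c*(-14*m^2 + 28*m - 14) - 2*m^3 + 6*m - 4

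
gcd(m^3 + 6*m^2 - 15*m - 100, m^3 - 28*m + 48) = m - 4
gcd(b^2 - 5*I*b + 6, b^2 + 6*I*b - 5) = b + I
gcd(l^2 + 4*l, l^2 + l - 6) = 1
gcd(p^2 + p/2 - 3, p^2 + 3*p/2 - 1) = p + 2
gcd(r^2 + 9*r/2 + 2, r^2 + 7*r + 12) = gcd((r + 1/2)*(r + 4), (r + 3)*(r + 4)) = r + 4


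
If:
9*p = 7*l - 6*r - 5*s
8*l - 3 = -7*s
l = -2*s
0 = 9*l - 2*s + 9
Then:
No Solution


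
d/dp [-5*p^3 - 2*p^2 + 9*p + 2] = -15*p^2 - 4*p + 9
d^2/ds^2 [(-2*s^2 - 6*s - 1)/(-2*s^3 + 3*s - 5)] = 2*(8*s^6 + 72*s^5 + 60*s^4 - 104*s^3 - 378*s^2 - 30*s + 149)/(8*s^9 - 36*s^7 + 60*s^6 + 54*s^5 - 180*s^4 + 123*s^3 + 135*s^2 - 225*s + 125)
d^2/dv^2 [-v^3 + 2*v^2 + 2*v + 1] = 4 - 6*v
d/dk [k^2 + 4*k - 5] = 2*k + 4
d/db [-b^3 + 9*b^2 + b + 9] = -3*b^2 + 18*b + 1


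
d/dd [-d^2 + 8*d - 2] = 8 - 2*d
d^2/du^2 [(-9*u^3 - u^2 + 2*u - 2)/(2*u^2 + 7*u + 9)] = 2*(-257*u^3 - 1671*u^2 - 2379*u - 269)/(8*u^6 + 84*u^5 + 402*u^4 + 1099*u^3 + 1809*u^2 + 1701*u + 729)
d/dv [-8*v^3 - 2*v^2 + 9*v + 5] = -24*v^2 - 4*v + 9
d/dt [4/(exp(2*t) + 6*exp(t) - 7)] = 8*(-exp(t) - 3)*exp(t)/(exp(2*t) + 6*exp(t) - 7)^2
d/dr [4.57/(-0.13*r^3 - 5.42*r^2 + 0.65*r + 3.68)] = (1.7823*r^2 + 49.5388*r - 2.9705)/(0.13*r^3 + 5.42*r^2 - 0.65*r - 3.68)^2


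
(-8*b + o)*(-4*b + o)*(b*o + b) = 32*b^3*o + 32*b^3 - 12*b^2*o^2 - 12*b^2*o + b*o^3 + b*o^2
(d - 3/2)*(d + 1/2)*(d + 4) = d^3 + 3*d^2 - 19*d/4 - 3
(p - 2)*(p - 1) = p^2 - 3*p + 2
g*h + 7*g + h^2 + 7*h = (g + h)*(h + 7)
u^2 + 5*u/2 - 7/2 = (u - 1)*(u + 7/2)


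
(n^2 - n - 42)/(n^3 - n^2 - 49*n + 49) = (n + 6)/(n^2 + 6*n - 7)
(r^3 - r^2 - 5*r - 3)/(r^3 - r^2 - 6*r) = (r^2 + 2*r + 1)/(r*(r + 2))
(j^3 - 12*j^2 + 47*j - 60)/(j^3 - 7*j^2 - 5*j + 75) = (j^2 - 7*j + 12)/(j^2 - 2*j - 15)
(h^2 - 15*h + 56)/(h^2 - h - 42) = (h - 8)/(h + 6)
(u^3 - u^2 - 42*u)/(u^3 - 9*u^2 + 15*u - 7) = u*(u + 6)/(u^2 - 2*u + 1)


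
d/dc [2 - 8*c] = -8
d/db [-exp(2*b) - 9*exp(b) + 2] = (-2*exp(b) - 9)*exp(b)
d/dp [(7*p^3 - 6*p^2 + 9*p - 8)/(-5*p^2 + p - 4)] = (-35*p^4 + 14*p^3 - 45*p^2 - 32*p - 28)/(25*p^4 - 10*p^3 + 41*p^2 - 8*p + 16)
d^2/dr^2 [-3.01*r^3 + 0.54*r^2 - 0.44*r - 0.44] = 1.08 - 18.06*r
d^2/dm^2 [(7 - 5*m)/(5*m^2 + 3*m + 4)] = 2*(-(5*m - 7)*(10*m + 3)^2 + 5*(15*m - 4)*(5*m^2 + 3*m + 4))/(5*m^2 + 3*m + 4)^3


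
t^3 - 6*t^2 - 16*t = t*(t - 8)*(t + 2)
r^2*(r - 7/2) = r^3 - 7*r^2/2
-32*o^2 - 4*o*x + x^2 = (-8*o + x)*(4*o + x)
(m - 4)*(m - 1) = m^2 - 5*m + 4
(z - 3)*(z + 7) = z^2 + 4*z - 21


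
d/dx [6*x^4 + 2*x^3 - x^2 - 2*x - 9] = 24*x^3 + 6*x^2 - 2*x - 2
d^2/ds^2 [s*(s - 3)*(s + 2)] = 6*s - 2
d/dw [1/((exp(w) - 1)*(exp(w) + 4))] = (-2*exp(w) - 3)*exp(w)/(exp(4*w) + 6*exp(3*w) + exp(2*w) - 24*exp(w) + 16)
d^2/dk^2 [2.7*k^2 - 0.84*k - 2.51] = 5.40000000000000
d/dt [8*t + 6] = 8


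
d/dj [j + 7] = 1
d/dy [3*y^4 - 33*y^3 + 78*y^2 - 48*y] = 12*y^3 - 99*y^2 + 156*y - 48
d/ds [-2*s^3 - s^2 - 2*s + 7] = -6*s^2 - 2*s - 2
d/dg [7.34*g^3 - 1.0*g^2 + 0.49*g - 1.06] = 22.02*g^2 - 2.0*g + 0.49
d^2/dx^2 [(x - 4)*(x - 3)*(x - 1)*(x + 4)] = 12*x^2 - 24*x - 26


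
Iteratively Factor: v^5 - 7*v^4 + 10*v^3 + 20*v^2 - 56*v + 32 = (v + 2)*(v^4 - 9*v^3 + 28*v^2 - 36*v + 16) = (v - 4)*(v + 2)*(v^3 - 5*v^2 + 8*v - 4) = (v - 4)*(v - 2)*(v + 2)*(v^2 - 3*v + 2) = (v - 4)*(v - 2)^2*(v + 2)*(v - 1)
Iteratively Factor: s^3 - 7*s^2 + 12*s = (s)*(s^2 - 7*s + 12) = s*(s - 3)*(s - 4)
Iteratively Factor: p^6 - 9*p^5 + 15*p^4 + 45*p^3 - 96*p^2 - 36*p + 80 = (p + 2)*(p^5 - 11*p^4 + 37*p^3 - 29*p^2 - 38*p + 40) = (p - 1)*(p + 2)*(p^4 - 10*p^3 + 27*p^2 - 2*p - 40) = (p - 4)*(p - 1)*(p + 2)*(p^3 - 6*p^2 + 3*p + 10) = (p - 4)*(p - 1)*(p + 1)*(p + 2)*(p^2 - 7*p + 10) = (p - 5)*(p - 4)*(p - 1)*(p + 1)*(p + 2)*(p - 2)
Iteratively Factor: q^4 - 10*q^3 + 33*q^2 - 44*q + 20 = (q - 2)*(q^3 - 8*q^2 + 17*q - 10) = (q - 2)^2*(q^2 - 6*q + 5) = (q - 2)^2*(q - 1)*(q - 5)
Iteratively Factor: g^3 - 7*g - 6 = (g + 1)*(g^2 - g - 6) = (g - 3)*(g + 1)*(g + 2)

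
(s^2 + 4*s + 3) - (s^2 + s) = 3*s + 3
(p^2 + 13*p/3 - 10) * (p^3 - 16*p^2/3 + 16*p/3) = p^5 - p^4 - 250*p^3/9 + 688*p^2/9 - 160*p/3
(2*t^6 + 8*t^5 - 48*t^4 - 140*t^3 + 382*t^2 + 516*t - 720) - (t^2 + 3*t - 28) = 2*t^6 + 8*t^5 - 48*t^4 - 140*t^3 + 381*t^2 + 513*t - 692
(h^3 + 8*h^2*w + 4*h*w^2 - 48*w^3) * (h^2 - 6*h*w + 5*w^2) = h^5 + 2*h^4*w - 39*h^3*w^2 - 32*h^2*w^3 + 308*h*w^4 - 240*w^5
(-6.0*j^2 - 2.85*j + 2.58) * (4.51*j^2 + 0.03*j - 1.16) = -27.06*j^4 - 13.0335*j^3 + 18.5103*j^2 + 3.3834*j - 2.9928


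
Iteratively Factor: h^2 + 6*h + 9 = (h + 3)*(h + 3)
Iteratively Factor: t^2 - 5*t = (t - 5)*(t)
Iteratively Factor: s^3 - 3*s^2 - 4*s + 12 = (s - 2)*(s^2 - s - 6) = (s - 3)*(s - 2)*(s + 2)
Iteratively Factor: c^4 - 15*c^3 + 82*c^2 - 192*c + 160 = (c - 4)*(c^3 - 11*c^2 + 38*c - 40) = (c - 4)^2*(c^2 - 7*c + 10) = (c - 4)^2*(c - 2)*(c - 5)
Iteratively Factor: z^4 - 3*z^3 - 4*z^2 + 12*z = (z - 3)*(z^3 - 4*z) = (z - 3)*(z - 2)*(z^2 + 2*z) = z*(z - 3)*(z - 2)*(z + 2)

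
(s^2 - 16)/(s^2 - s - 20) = (s - 4)/(s - 5)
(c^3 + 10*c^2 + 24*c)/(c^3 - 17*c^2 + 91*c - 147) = c*(c^2 + 10*c + 24)/(c^3 - 17*c^2 + 91*c - 147)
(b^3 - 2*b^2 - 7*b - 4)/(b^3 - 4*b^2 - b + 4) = (b + 1)/(b - 1)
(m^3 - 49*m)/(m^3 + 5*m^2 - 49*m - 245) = m/(m + 5)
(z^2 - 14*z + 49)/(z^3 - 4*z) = (z^2 - 14*z + 49)/(z*(z^2 - 4))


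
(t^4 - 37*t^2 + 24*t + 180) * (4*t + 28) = 4*t^5 + 28*t^4 - 148*t^3 - 940*t^2 + 1392*t + 5040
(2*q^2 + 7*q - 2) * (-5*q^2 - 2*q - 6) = -10*q^4 - 39*q^3 - 16*q^2 - 38*q + 12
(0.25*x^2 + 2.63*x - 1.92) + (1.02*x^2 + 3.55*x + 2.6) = 1.27*x^2 + 6.18*x + 0.68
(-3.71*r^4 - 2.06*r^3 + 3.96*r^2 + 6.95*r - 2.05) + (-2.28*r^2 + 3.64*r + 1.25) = -3.71*r^4 - 2.06*r^3 + 1.68*r^2 + 10.59*r - 0.8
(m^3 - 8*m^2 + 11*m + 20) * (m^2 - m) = m^5 - 9*m^4 + 19*m^3 + 9*m^2 - 20*m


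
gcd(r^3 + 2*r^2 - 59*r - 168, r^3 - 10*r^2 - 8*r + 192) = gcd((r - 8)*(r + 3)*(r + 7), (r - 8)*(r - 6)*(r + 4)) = r - 8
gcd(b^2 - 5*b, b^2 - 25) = b - 5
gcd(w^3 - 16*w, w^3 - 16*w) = w^3 - 16*w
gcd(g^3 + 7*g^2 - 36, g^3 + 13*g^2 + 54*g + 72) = g^2 + 9*g + 18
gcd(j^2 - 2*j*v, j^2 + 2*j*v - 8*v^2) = -j + 2*v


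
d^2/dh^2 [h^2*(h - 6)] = 6*h - 12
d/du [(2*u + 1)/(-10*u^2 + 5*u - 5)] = (4*u^2 + 4*u - 3)/(5*(4*u^4 - 4*u^3 + 5*u^2 - 2*u + 1))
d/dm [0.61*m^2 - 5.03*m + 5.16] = 1.22*m - 5.03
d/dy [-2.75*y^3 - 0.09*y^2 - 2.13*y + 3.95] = -8.25*y^2 - 0.18*y - 2.13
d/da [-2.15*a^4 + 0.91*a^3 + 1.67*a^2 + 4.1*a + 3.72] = -8.6*a^3 + 2.73*a^2 + 3.34*a + 4.1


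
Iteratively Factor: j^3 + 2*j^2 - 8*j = (j - 2)*(j^2 + 4*j) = (j - 2)*(j + 4)*(j)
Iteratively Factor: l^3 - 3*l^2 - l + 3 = (l + 1)*(l^2 - 4*l + 3) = (l - 3)*(l + 1)*(l - 1)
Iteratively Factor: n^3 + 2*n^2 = (n + 2)*(n^2) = n*(n + 2)*(n)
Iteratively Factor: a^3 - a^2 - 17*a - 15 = (a + 1)*(a^2 - 2*a - 15) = (a - 5)*(a + 1)*(a + 3)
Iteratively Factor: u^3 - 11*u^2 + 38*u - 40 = (u - 5)*(u^2 - 6*u + 8) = (u - 5)*(u - 4)*(u - 2)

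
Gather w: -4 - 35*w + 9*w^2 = 9*w^2 - 35*w - 4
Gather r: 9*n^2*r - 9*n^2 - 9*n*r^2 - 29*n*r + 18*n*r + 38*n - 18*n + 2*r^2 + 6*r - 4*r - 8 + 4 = -9*n^2 + 20*n + r^2*(2 - 9*n) + r*(9*n^2 - 11*n + 2) - 4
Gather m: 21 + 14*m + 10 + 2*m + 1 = 16*m + 32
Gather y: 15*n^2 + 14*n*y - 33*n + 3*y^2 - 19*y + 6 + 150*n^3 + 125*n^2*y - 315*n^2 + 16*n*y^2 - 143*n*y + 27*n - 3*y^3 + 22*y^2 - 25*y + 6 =150*n^3 - 300*n^2 - 6*n - 3*y^3 + y^2*(16*n + 25) + y*(125*n^2 - 129*n - 44) + 12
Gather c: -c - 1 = -c - 1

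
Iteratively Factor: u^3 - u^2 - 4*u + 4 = (u - 1)*(u^2 - 4) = (u - 2)*(u - 1)*(u + 2)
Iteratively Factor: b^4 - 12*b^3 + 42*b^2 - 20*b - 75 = (b + 1)*(b^3 - 13*b^2 + 55*b - 75) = (b - 5)*(b + 1)*(b^2 - 8*b + 15) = (b - 5)^2*(b + 1)*(b - 3)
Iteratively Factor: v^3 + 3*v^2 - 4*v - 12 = (v + 3)*(v^2 - 4) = (v - 2)*(v + 3)*(v + 2)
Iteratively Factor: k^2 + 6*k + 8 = (k + 2)*(k + 4)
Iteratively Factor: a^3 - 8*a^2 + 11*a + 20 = (a - 5)*(a^2 - 3*a - 4) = (a - 5)*(a - 4)*(a + 1)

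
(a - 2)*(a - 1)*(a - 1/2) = a^3 - 7*a^2/2 + 7*a/2 - 1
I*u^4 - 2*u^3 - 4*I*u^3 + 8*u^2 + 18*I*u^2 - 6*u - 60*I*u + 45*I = (u - 3)*(u - 3*I)*(u + 5*I)*(I*u - I)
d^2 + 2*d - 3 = (d - 1)*(d + 3)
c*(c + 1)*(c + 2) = c^3 + 3*c^2 + 2*c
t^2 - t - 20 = (t - 5)*(t + 4)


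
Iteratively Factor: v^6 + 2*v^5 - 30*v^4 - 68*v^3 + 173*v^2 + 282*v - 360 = (v + 3)*(v^5 - v^4 - 27*v^3 + 13*v^2 + 134*v - 120) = (v + 3)*(v + 4)*(v^4 - 5*v^3 - 7*v^2 + 41*v - 30) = (v - 5)*(v + 3)*(v + 4)*(v^3 - 7*v + 6) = (v - 5)*(v - 2)*(v + 3)*(v + 4)*(v^2 + 2*v - 3) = (v - 5)*(v - 2)*(v + 3)^2*(v + 4)*(v - 1)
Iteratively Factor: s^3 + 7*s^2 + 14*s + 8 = (s + 4)*(s^2 + 3*s + 2) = (s + 2)*(s + 4)*(s + 1)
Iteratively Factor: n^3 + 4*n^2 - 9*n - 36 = (n - 3)*(n^2 + 7*n + 12) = (n - 3)*(n + 3)*(n + 4)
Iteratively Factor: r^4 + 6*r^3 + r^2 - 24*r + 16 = (r + 4)*(r^3 + 2*r^2 - 7*r + 4) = (r - 1)*(r + 4)*(r^2 + 3*r - 4) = (r - 1)^2*(r + 4)*(r + 4)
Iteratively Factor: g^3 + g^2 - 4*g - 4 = (g + 1)*(g^2 - 4) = (g - 2)*(g + 1)*(g + 2)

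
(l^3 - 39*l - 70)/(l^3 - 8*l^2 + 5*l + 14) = (l^2 + 7*l + 10)/(l^2 - l - 2)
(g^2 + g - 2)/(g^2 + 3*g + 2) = (g - 1)/(g + 1)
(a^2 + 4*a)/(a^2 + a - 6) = a*(a + 4)/(a^2 + a - 6)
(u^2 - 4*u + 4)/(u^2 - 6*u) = (u^2 - 4*u + 4)/(u*(u - 6))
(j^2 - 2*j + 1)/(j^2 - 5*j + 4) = (j - 1)/(j - 4)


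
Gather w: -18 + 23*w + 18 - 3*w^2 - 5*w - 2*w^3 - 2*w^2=-2*w^3 - 5*w^2 + 18*w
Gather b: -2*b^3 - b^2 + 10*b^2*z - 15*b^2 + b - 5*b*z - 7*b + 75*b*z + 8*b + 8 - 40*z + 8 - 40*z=-2*b^3 + b^2*(10*z - 16) + b*(70*z + 2) - 80*z + 16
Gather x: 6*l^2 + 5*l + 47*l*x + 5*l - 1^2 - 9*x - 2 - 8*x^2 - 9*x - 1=6*l^2 + 10*l - 8*x^2 + x*(47*l - 18) - 4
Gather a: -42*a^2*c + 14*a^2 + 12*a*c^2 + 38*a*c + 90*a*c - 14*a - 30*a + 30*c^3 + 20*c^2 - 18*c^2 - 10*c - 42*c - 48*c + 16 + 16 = a^2*(14 - 42*c) + a*(12*c^2 + 128*c - 44) + 30*c^3 + 2*c^2 - 100*c + 32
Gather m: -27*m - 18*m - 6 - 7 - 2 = -45*m - 15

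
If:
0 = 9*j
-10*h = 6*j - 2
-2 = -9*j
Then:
No Solution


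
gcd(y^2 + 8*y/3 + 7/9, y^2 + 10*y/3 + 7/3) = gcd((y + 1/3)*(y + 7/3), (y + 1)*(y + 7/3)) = y + 7/3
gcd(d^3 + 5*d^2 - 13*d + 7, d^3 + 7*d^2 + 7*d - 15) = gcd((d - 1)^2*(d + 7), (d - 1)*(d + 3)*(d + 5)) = d - 1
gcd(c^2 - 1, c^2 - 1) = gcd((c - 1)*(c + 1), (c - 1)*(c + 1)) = c^2 - 1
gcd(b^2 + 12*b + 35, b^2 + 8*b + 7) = b + 7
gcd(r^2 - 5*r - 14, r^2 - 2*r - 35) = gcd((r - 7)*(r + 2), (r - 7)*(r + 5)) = r - 7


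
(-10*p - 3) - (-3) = -10*p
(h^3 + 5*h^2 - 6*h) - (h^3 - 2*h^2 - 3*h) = 7*h^2 - 3*h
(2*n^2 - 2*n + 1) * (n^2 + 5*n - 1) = 2*n^4 + 8*n^3 - 11*n^2 + 7*n - 1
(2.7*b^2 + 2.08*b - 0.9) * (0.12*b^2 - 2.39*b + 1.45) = 0.324*b^4 - 6.2034*b^3 - 1.1642*b^2 + 5.167*b - 1.305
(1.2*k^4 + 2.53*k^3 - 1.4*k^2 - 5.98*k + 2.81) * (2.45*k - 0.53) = 2.94*k^5 + 5.5625*k^4 - 4.7709*k^3 - 13.909*k^2 + 10.0539*k - 1.4893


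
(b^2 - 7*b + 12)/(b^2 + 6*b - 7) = (b^2 - 7*b + 12)/(b^2 + 6*b - 7)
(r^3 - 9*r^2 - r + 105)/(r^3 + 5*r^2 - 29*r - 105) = (r - 7)/(r + 7)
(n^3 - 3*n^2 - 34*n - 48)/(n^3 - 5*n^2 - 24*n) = (n + 2)/n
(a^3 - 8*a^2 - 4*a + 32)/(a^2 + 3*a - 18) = (a^3 - 8*a^2 - 4*a + 32)/(a^2 + 3*a - 18)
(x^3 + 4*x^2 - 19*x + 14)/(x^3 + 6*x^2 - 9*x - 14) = (x - 1)/(x + 1)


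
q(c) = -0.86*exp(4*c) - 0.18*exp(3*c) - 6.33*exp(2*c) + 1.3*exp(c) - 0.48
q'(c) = -3.44*exp(4*c) - 0.54*exp(3*c) - 12.66*exp(2*c) + 1.3*exp(c)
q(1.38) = -321.32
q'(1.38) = -1087.52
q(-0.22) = -3.96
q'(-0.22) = -8.82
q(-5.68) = -0.48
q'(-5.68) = 0.00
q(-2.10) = -0.42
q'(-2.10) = -0.03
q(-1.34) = -0.58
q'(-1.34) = -0.55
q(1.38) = -321.32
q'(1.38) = -1087.52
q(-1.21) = -0.67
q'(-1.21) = -0.78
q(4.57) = -74934780.98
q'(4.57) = -299459521.96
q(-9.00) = -0.48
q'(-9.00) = 0.00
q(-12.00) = -0.48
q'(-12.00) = 0.00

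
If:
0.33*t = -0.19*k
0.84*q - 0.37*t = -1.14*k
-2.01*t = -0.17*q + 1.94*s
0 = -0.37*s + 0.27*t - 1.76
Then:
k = -5.43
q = 8.75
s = -2.47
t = 3.13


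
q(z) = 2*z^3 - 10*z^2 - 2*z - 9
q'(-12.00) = 1102.00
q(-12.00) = -4881.00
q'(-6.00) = 334.00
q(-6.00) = -789.00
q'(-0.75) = 16.38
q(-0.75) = -13.97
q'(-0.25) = 3.38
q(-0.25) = -9.16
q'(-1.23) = 31.68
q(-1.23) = -25.39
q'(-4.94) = 243.22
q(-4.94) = -484.26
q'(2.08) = -17.64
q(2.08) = -38.43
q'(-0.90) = 20.86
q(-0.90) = -16.76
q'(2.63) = -13.10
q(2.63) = -47.05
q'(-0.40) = 6.96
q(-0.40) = -9.93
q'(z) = 6*z^2 - 20*z - 2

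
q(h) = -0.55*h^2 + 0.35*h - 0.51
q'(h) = 0.35 - 1.1*h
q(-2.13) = -3.75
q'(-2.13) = 2.69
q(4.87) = -11.85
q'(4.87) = -5.01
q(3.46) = -5.88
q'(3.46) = -3.46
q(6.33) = -20.33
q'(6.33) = -6.61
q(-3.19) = -7.22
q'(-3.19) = 3.86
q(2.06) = -2.12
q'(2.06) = -1.92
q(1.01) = -0.72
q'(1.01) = -0.76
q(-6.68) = -27.39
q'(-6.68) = 7.70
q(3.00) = -4.41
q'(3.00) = -2.95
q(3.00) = -4.41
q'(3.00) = -2.95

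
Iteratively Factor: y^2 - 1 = (y + 1)*(y - 1)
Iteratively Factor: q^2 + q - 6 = (q + 3)*(q - 2)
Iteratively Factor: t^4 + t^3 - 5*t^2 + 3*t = (t)*(t^3 + t^2 - 5*t + 3) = t*(t + 3)*(t^2 - 2*t + 1) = t*(t - 1)*(t + 3)*(t - 1)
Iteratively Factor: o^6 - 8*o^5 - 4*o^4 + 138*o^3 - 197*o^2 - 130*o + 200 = (o - 2)*(o^5 - 6*o^4 - 16*o^3 + 106*o^2 + 15*o - 100) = (o - 2)*(o + 1)*(o^4 - 7*o^3 - 9*o^2 + 115*o - 100) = (o - 2)*(o + 1)*(o + 4)*(o^3 - 11*o^2 + 35*o - 25) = (o - 5)*(o - 2)*(o + 1)*(o + 4)*(o^2 - 6*o + 5) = (o - 5)^2*(o - 2)*(o + 1)*(o + 4)*(o - 1)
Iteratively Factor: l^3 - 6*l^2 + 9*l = (l - 3)*(l^2 - 3*l) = l*(l - 3)*(l - 3)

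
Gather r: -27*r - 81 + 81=-27*r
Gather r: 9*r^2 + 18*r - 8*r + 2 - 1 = 9*r^2 + 10*r + 1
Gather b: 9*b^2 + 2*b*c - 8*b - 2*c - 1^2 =9*b^2 + b*(2*c - 8) - 2*c - 1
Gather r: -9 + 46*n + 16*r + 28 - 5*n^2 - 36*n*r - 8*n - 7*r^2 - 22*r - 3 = -5*n^2 + 38*n - 7*r^2 + r*(-36*n - 6) + 16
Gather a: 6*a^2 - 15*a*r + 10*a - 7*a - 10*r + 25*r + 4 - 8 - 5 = 6*a^2 + a*(3 - 15*r) + 15*r - 9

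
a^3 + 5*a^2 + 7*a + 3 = (a + 1)^2*(a + 3)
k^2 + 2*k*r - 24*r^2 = (k - 4*r)*(k + 6*r)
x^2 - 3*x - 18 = (x - 6)*(x + 3)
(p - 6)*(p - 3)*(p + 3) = p^3 - 6*p^2 - 9*p + 54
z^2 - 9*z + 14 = (z - 7)*(z - 2)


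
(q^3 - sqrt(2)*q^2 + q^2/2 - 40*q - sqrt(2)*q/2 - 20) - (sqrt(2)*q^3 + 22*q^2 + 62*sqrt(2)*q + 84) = -sqrt(2)*q^3 + q^3 - 43*q^2/2 - sqrt(2)*q^2 - 125*sqrt(2)*q/2 - 40*q - 104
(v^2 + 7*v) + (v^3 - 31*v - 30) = v^3 + v^2 - 24*v - 30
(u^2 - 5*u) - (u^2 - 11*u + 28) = 6*u - 28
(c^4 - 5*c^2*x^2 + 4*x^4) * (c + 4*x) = c^5 + 4*c^4*x - 5*c^3*x^2 - 20*c^2*x^3 + 4*c*x^4 + 16*x^5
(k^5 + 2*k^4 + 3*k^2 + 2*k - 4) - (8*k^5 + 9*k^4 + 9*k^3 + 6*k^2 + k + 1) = -7*k^5 - 7*k^4 - 9*k^3 - 3*k^2 + k - 5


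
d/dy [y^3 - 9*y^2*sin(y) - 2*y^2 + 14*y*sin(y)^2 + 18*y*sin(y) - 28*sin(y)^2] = -9*y^2*cos(y) + 3*y^2 + 14*y*sin(2*y) + 18*sqrt(2)*y*cos(y + pi/4) - 4*y + 18*sin(y) - 28*sin(2*y) - 7*cos(2*y) + 7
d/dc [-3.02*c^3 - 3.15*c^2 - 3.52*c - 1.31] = -9.06*c^2 - 6.3*c - 3.52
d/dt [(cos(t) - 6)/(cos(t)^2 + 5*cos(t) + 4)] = (cos(t)^2 - 12*cos(t) - 34)*sin(t)/(cos(t)^2 + 5*cos(t) + 4)^2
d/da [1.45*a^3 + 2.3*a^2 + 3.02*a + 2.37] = 4.35*a^2 + 4.6*a + 3.02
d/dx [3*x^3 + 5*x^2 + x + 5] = 9*x^2 + 10*x + 1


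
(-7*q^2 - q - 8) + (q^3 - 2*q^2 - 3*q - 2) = q^3 - 9*q^2 - 4*q - 10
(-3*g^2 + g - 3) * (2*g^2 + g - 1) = -6*g^4 - g^3 - 2*g^2 - 4*g + 3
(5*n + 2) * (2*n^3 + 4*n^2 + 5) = 10*n^4 + 24*n^3 + 8*n^2 + 25*n + 10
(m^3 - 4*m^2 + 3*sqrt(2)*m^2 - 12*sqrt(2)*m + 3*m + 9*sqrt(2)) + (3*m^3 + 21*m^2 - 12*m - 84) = 4*m^3 + 3*sqrt(2)*m^2 + 17*m^2 - 12*sqrt(2)*m - 9*m - 84 + 9*sqrt(2)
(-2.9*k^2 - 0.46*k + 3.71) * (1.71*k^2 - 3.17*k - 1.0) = -4.959*k^4 + 8.4064*k^3 + 10.7023*k^2 - 11.3007*k - 3.71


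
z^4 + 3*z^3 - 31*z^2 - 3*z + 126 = (z - 3)^2*(z + 2)*(z + 7)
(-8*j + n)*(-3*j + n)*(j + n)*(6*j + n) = 144*j^4 + 102*j^3*n - 47*j^2*n^2 - 4*j*n^3 + n^4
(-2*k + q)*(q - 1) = -2*k*q + 2*k + q^2 - q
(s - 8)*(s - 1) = s^2 - 9*s + 8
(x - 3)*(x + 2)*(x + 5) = x^3 + 4*x^2 - 11*x - 30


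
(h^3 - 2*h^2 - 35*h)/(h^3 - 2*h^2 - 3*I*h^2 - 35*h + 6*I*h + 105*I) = h/(h - 3*I)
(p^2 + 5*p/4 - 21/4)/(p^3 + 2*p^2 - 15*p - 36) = (p - 7/4)/(p^2 - p - 12)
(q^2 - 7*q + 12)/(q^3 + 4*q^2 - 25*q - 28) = (q - 3)/(q^2 + 8*q + 7)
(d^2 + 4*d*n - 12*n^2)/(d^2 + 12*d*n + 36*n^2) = (d - 2*n)/(d + 6*n)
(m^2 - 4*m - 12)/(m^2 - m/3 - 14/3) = 3*(m - 6)/(3*m - 7)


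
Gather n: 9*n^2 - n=9*n^2 - n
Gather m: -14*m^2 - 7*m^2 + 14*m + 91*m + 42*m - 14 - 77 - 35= -21*m^2 + 147*m - 126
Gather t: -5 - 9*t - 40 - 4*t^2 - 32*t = -4*t^2 - 41*t - 45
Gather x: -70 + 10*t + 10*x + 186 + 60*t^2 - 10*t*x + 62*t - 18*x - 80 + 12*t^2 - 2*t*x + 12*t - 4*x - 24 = 72*t^2 + 84*t + x*(-12*t - 12) + 12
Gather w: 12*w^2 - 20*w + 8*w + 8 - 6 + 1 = 12*w^2 - 12*w + 3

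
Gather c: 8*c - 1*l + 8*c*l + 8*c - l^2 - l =c*(8*l + 16) - l^2 - 2*l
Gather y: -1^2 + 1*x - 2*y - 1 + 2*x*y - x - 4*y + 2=y*(2*x - 6)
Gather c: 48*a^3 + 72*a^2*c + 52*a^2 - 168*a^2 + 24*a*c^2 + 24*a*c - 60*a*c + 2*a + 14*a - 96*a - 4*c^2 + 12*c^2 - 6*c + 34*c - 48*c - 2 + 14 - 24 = 48*a^3 - 116*a^2 - 80*a + c^2*(24*a + 8) + c*(72*a^2 - 36*a - 20) - 12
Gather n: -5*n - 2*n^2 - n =-2*n^2 - 6*n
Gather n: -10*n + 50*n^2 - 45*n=50*n^2 - 55*n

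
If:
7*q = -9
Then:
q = -9/7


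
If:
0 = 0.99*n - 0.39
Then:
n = 0.39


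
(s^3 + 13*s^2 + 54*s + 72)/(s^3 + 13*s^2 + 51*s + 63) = (s^2 + 10*s + 24)/(s^2 + 10*s + 21)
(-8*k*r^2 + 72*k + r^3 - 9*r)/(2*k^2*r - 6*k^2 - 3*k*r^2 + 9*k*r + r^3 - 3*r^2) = (-8*k*r - 24*k + r^2 + 3*r)/(2*k^2 - 3*k*r + r^2)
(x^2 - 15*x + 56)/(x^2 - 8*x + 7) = (x - 8)/(x - 1)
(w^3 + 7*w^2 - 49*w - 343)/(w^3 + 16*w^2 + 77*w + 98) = (w - 7)/(w + 2)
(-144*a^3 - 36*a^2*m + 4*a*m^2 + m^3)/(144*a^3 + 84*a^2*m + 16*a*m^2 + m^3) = (-6*a + m)/(6*a + m)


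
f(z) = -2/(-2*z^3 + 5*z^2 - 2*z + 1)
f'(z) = -2*(6*z^2 - 10*z + 2)/(-2*z^3 + 5*z^2 - 2*z + 1)^2 = 4*(-3*z^2 + 5*z - 1)/(2*z^3 - 5*z^2 + 2*z - 1)^2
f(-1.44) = -0.10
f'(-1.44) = -0.14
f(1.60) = -0.83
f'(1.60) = -0.47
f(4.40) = 0.02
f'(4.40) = -0.02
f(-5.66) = -0.00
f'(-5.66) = -0.00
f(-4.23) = -0.01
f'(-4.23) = -0.00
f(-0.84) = -0.27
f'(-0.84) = -0.54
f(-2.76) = -0.02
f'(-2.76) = -0.02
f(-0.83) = -0.28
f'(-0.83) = -0.55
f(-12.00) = 0.00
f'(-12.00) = 0.00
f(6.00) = 0.01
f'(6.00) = 0.00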